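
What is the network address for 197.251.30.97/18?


IP:   11000101.11111011.00011110.01100001
Mask: 11111111.11111111.11000000.00000000
AND operation:
Net:  11000101.11111011.00000000.00000000
Network: 197.251.0.0/18


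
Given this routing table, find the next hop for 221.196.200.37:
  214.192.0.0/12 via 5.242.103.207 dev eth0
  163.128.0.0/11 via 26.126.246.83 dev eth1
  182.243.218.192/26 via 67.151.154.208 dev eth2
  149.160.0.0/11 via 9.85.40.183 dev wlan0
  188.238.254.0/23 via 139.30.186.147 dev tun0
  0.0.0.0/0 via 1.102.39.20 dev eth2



Longest prefix match for 221.196.200.37:
  /12 214.192.0.0: no
  /11 163.128.0.0: no
  /26 182.243.218.192: no
  /11 149.160.0.0: no
  /23 188.238.254.0: no
  /0 0.0.0.0: MATCH
Selected: next-hop 1.102.39.20 via eth2 (matched /0)


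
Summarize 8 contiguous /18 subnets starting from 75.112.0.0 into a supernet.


Original prefix: /18
Number of subnets: 8 = 2^3
New prefix = 18 - 3 = 15
Supernet: 75.112.0.0/15


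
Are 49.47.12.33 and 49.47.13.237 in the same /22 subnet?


Mask: 255.255.252.0
49.47.12.33 AND mask = 49.47.12.0
49.47.13.237 AND mask = 49.47.12.0
Yes, same subnet (49.47.12.0)


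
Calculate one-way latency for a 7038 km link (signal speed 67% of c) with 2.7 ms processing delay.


Speed = 0.67 * 3e5 km/s = 201000 km/s
Propagation delay = 7038 / 201000 = 0.035 s = 35.0149 ms
Processing delay = 2.7 ms
Total one-way latency = 37.7149 ms


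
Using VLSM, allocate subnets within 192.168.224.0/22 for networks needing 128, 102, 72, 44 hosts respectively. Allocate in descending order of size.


128 hosts -> /24 (254 usable): 192.168.224.0/24
102 hosts -> /25 (126 usable): 192.168.225.0/25
72 hosts -> /25 (126 usable): 192.168.225.128/25
44 hosts -> /26 (62 usable): 192.168.226.0/26
Allocation: 192.168.224.0/24 (128 hosts, 254 usable); 192.168.225.0/25 (102 hosts, 126 usable); 192.168.225.128/25 (72 hosts, 126 usable); 192.168.226.0/26 (44 hosts, 62 usable)


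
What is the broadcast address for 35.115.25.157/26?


Network: 35.115.25.128/26
Host bits = 6
Set all host bits to 1:
Broadcast: 35.115.25.191


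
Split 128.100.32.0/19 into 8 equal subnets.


New prefix = 19 + 3 = 22
Each subnet has 1024 addresses
  128.100.32.0/22
  128.100.36.0/22
  128.100.40.0/22
  128.100.44.0/22
  128.100.48.0/22
  128.100.52.0/22
  128.100.56.0/22
  128.100.60.0/22
Subnets: 128.100.32.0/22, 128.100.36.0/22, 128.100.40.0/22, 128.100.44.0/22, 128.100.48.0/22, 128.100.52.0/22, 128.100.56.0/22, 128.100.60.0/22


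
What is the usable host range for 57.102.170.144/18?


Network: 57.102.128.0
Broadcast: 57.102.191.255
First usable = network + 1
Last usable = broadcast - 1
Range: 57.102.128.1 to 57.102.191.254


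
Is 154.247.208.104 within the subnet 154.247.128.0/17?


Subnet network: 154.247.128.0
Test IP AND mask: 154.247.128.0
Yes, 154.247.208.104 is in 154.247.128.0/17


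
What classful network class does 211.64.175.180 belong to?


First octet: 211
Binary: 11010011
110xxxxx -> Class C (192-223)
Class C, default mask 255.255.255.0 (/24)


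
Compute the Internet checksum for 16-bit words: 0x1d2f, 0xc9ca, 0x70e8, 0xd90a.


Sum all words (with carry folding):
+ 0x1d2f = 0x1d2f
+ 0xc9ca = 0xe6f9
+ 0x70e8 = 0x57e2
+ 0xd90a = 0x30ed
One's complement: ~0x30ed
Checksum = 0xcf12


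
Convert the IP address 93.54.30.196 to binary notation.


93 = 01011101
54 = 00110110
30 = 00011110
196 = 11000100
Binary: 01011101.00110110.00011110.11000100


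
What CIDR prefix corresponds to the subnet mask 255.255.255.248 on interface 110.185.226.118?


Binary: 11111111.11111111.11111111.11111000
Count leading 1s
Prefix: /29


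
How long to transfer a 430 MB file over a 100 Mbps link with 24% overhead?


Effective throughput = 100 * (1 - 24/100) = 76 Mbps
File size in Mb = 430 * 8 = 3440 Mb
Time = 3440 / 76
Time = 45.2632 seconds


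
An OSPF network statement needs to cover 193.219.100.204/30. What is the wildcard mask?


Subnet mask: 255.255.255.252
Wildcard = 255.255.255.255 - subnet mask
255 - 255 = 0
255 - 255 = 0
255 - 255 = 0
255 - 252 = 3
Wildcard: 0.0.0.3


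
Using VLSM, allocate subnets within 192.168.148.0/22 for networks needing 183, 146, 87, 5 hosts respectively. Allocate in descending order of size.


183 hosts -> /24 (254 usable): 192.168.148.0/24
146 hosts -> /24 (254 usable): 192.168.149.0/24
87 hosts -> /25 (126 usable): 192.168.150.0/25
5 hosts -> /29 (6 usable): 192.168.150.128/29
Allocation: 192.168.148.0/24 (183 hosts, 254 usable); 192.168.149.0/24 (146 hosts, 254 usable); 192.168.150.0/25 (87 hosts, 126 usable); 192.168.150.128/29 (5 hosts, 6 usable)


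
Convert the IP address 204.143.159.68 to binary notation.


204 = 11001100
143 = 10001111
159 = 10011111
68 = 01000100
Binary: 11001100.10001111.10011111.01000100


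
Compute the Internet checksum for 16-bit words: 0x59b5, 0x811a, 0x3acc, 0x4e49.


Sum all words (with carry folding):
+ 0x59b5 = 0x59b5
+ 0x811a = 0xdacf
+ 0x3acc = 0x159c
+ 0x4e49 = 0x63e5
One's complement: ~0x63e5
Checksum = 0x9c1a


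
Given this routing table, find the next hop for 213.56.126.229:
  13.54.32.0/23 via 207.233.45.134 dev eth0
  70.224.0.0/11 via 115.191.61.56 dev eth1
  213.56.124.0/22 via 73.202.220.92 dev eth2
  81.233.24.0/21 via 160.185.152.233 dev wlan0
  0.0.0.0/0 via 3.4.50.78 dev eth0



Longest prefix match for 213.56.126.229:
  /23 13.54.32.0: no
  /11 70.224.0.0: no
  /22 213.56.124.0: MATCH
  /21 81.233.24.0: no
  /0 0.0.0.0: MATCH
Selected: next-hop 73.202.220.92 via eth2 (matched /22)


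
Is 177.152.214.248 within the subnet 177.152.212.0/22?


Subnet network: 177.152.212.0
Test IP AND mask: 177.152.212.0
Yes, 177.152.214.248 is in 177.152.212.0/22


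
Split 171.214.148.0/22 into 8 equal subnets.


New prefix = 22 + 3 = 25
Each subnet has 128 addresses
  171.214.148.0/25
  171.214.148.128/25
  171.214.149.0/25
  171.214.149.128/25
  171.214.150.0/25
  171.214.150.128/25
  171.214.151.0/25
  171.214.151.128/25
Subnets: 171.214.148.0/25, 171.214.148.128/25, 171.214.149.0/25, 171.214.149.128/25, 171.214.150.0/25, 171.214.150.128/25, 171.214.151.0/25, 171.214.151.128/25


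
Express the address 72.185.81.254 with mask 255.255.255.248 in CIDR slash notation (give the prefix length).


Binary: 11111111.11111111.11111111.11111000
Count leading 1s
Prefix: /29


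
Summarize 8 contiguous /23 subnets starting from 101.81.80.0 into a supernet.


Original prefix: /23
Number of subnets: 8 = 2^3
New prefix = 23 - 3 = 20
Supernet: 101.81.80.0/20


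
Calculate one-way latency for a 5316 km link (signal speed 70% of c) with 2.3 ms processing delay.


Speed = 0.7 * 3e5 km/s = 210000 km/s
Propagation delay = 5316 / 210000 = 0.0253 s = 25.3143 ms
Processing delay = 2.3 ms
Total one-way latency = 27.6143 ms


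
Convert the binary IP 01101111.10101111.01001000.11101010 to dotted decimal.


01101111 = 111
10101111 = 175
01001000 = 72
11101010 = 234
IP: 111.175.72.234


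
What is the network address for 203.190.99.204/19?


IP:   11001011.10111110.01100011.11001100
Mask: 11111111.11111111.11100000.00000000
AND operation:
Net:  11001011.10111110.01100000.00000000
Network: 203.190.96.0/19


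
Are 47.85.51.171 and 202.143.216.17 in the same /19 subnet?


Mask: 255.255.224.0
47.85.51.171 AND mask = 47.85.32.0
202.143.216.17 AND mask = 202.143.192.0
No, different subnets (47.85.32.0 vs 202.143.192.0)


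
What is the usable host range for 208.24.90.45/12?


Network: 208.16.0.0
Broadcast: 208.31.255.255
First usable = network + 1
Last usable = broadcast - 1
Range: 208.16.0.1 to 208.31.255.254


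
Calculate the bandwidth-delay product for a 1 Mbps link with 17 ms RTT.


BDP = bandwidth * RTT
= 1 Mbps * 17 ms
= 1 * 1e6 * 17 / 1000 bits
= 17000 bits
= 2125 bytes
= 2.0752 KB
BDP = 17000 bits (2125 bytes)


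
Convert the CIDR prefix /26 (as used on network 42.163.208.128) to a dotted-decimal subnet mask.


/26 means 26 network bits, 6 host bits
Binary: 11111111111111111111111111000000
Mask: 255.255.255.192


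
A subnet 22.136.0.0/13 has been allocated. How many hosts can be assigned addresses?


Host bits = 32 - 13 = 19
Total addresses = 2^19 = 524288
Usable = total - 2 (network and broadcast)
Usable hosts: 524286


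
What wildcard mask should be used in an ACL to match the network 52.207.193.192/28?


Subnet mask: 255.255.255.240
Wildcard = 255.255.255.255 - subnet mask
255 - 255 = 0
255 - 255 = 0
255 - 255 = 0
255 - 240 = 15
Wildcard: 0.0.0.15


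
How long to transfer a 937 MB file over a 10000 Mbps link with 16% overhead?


Effective throughput = 10000 * (1 - 16/100) = 8400 Mbps
File size in Mb = 937 * 8 = 7496 Mb
Time = 7496 / 8400
Time = 0.8924 seconds


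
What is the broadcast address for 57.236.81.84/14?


Network: 57.236.0.0/14
Host bits = 18
Set all host bits to 1:
Broadcast: 57.239.255.255


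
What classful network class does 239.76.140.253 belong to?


First octet: 239
Binary: 11101111
1110xxxx -> Class D (224-239)
Class D (multicast), default mask N/A


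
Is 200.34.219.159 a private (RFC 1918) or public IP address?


RFC 1918 private ranges:
  10.0.0.0/8 (10.0.0.0 - 10.255.255.255)
  172.16.0.0/12 (172.16.0.0 - 172.31.255.255)
  192.168.0.0/16 (192.168.0.0 - 192.168.255.255)
Public (not in any RFC 1918 range)


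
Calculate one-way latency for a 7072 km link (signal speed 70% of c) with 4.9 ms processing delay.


Speed = 0.7 * 3e5 km/s = 210000 km/s
Propagation delay = 7072 / 210000 = 0.0337 s = 33.6762 ms
Processing delay = 4.9 ms
Total one-way latency = 38.5762 ms


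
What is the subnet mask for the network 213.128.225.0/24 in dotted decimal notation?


/24 means 24 network bits, 8 host bits
Binary: 11111111111111111111111100000000
Mask: 255.255.255.0


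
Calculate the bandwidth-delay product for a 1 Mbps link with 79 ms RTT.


BDP = bandwidth * RTT
= 1 Mbps * 79 ms
= 1 * 1e6 * 79 / 1000 bits
= 79000 bits
= 9875 bytes
= 9.6436 KB
BDP = 79000 bits (9875 bytes)


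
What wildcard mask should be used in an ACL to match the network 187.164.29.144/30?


Subnet mask: 255.255.255.252
Wildcard = 255.255.255.255 - subnet mask
255 - 255 = 0
255 - 255 = 0
255 - 255 = 0
255 - 252 = 3
Wildcard: 0.0.0.3


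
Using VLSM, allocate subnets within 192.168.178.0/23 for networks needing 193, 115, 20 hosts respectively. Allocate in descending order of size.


193 hosts -> /24 (254 usable): 192.168.178.0/24
115 hosts -> /25 (126 usable): 192.168.179.0/25
20 hosts -> /27 (30 usable): 192.168.179.128/27
Allocation: 192.168.178.0/24 (193 hosts, 254 usable); 192.168.179.0/25 (115 hosts, 126 usable); 192.168.179.128/27 (20 hosts, 30 usable)


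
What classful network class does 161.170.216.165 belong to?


First octet: 161
Binary: 10100001
10xxxxxx -> Class B (128-191)
Class B, default mask 255.255.0.0 (/16)


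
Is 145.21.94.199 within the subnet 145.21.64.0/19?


Subnet network: 145.21.64.0
Test IP AND mask: 145.21.64.0
Yes, 145.21.94.199 is in 145.21.64.0/19


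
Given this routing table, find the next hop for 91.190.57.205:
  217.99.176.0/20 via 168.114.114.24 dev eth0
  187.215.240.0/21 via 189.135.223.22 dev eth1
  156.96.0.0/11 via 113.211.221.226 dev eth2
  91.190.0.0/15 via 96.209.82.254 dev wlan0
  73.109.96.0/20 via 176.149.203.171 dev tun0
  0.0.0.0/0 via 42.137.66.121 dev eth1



Longest prefix match for 91.190.57.205:
  /20 217.99.176.0: no
  /21 187.215.240.0: no
  /11 156.96.0.0: no
  /15 91.190.0.0: MATCH
  /20 73.109.96.0: no
  /0 0.0.0.0: MATCH
Selected: next-hop 96.209.82.254 via wlan0 (matched /15)


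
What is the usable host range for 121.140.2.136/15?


Network: 121.140.0.0
Broadcast: 121.141.255.255
First usable = network + 1
Last usable = broadcast - 1
Range: 121.140.0.1 to 121.141.255.254


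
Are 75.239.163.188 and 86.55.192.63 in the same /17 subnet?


Mask: 255.255.128.0
75.239.163.188 AND mask = 75.239.128.0
86.55.192.63 AND mask = 86.55.128.0
No, different subnets (75.239.128.0 vs 86.55.128.0)


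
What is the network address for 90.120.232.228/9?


IP:   01011010.01111000.11101000.11100100
Mask: 11111111.10000000.00000000.00000000
AND operation:
Net:  01011010.00000000.00000000.00000000
Network: 90.0.0.0/9


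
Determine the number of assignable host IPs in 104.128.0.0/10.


Host bits = 32 - 10 = 22
Total addresses = 2^22 = 4194304
Usable = total - 2 (network and broadcast)
Usable hosts: 4194302


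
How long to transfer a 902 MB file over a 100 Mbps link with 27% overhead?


Effective throughput = 100 * (1 - 27/100) = 73 Mbps
File size in Mb = 902 * 8 = 7216 Mb
Time = 7216 / 73
Time = 98.8493 seconds


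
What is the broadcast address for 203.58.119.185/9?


Network: 203.0.0.0/9
Host bits = 23
Set all host bits to 1:
Broadcast: 203.127.255.255


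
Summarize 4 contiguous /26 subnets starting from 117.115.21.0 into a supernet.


Original prefix: /26
Number of subnets: 4 = 2^2
New prefix = 26 - 2 = 24
Supernet: 117.115.21.0/24


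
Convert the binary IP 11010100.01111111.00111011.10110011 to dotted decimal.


11010100 = 212
01111111 = 127
00111011 = 59
10110011 = 179
IP: 212.127.59.179


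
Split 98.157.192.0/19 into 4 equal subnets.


New prefix = 19 + 2 = 21
Each subnet has 2048 addresses
  98.157.192.0/21
  98.157.200.0/21
  98.157.208.0/21
  98.157.216.0/21
Subnets: 98.157.192.0/21, 98.157.200.0/21, 98.157.208.0/21, 98.157.216.0/21


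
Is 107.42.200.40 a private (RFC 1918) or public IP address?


RFC 1918 private ranges:
  10.0.0.0/8 (10.0.0.0 - 10.255.255.255)
  172.16.0.0/12 (172.16.0.0 - 172.31.255.255)
  192.168.0.0/16 (192.168.0.0 - 192.168.255.255)
Public (not in any RFC 1918 range)


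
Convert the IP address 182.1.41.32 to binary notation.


182 = 10110110
1 = 00000001
41 = 00101001
32 = 00100000
Binary: 10110110.00000001.00101001.00100000


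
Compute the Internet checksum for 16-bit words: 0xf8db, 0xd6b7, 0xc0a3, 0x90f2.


Sum all words (with carry folding):
+ 0xf8db = 0xf8db
+ 0xd6b7 = 0xcf93
+ 0xc0a3 = 0x9037
+ 0x90f2 = 0x212a
One's complement: ~0x212a
Checksum = 0xded5


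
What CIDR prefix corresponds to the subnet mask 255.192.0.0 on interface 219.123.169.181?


Binary: 11111111.11000000.00000000.00000000
Count leading 1s
Prefix: /10


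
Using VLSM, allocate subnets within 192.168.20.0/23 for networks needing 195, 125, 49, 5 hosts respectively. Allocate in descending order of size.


195 hosts -> /24 (254 usable): 192.168.20.0/24
125 hosts -> /25 (126 usable): 192.168.21.0/25
49 hosts -> /26 (62 usable): 192.168.21.128/26
5 hosts -> /29 (6 usable): 192.168.21.192/29
Allocation: 192.168.20.0/24 (195 hosts, 254 usable); 192.168.21.0/25 (125 hosts, 126 usable); 192.168.21.128/26 (49 hosts, 62 usable); 192.168.21.192/29 (5 hosts, 6 usable)


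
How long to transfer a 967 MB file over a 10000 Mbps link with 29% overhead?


Effective throughput = 10000 * (1 - 29/100) = 7100 Mbps
File size in Mb = 967 * 8 = 7736 Mb
Time = 7736 / 7100
Time = 1.0896 seconds


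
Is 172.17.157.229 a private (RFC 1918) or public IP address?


RFC 1918 private ranges:
  10.0.0.0/8 (10.0.0.0 - 10.255.255.255)
  172.16.0.0/12 (172.16.0.0 - 172.31.255.255)
  192.168.0.0/16 (192.168.0.0 - 192.168.255.255)
Private (in 172.16.0.0/12)


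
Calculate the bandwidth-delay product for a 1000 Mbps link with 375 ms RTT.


BDP = bandwidth * RTT
= 1000 Mbps * 375 ms
= 1000 * 1e6 * 375 / 1000 bits
= 375000000 bits
= 46875000 bytes
= 45776.3672 KB
BDP = 375000000 bits (46875000 bytes)


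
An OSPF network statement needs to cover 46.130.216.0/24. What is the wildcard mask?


Subnet mask: 255.255.255.0
Wildcard = 255.255.255.255 - subnet mask
255 - 255 = 0
255 - 255 = 0
255 - 255 = 0
255 - 0 = 255
Wildcard: 0.0.0.255


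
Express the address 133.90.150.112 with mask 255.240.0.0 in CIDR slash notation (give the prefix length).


Binary: 11111111.11110000.00000000.00000000
Count leading 1s
Prefix: /12


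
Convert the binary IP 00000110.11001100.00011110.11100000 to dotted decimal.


00000110 = 6
11001100 = 204
00011110 = 30
11100000 = 224
IP: 6.204.30.224


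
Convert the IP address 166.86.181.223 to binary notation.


166 = 10100110
86 = 01010110
181 = 10110101
223 = 11011111
Binary: 10100110.01010110.10110101.11011111


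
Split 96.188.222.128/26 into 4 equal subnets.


New prefix = 26 + 2 = 28
Each subnet has 16 addresses
  96.188.222.128/28
  96.188.222.144/28
  96.188.222.160/28
  96.188.222.176/28
Subnets: 96.188.222.128/28, 96.188.222.144/28, 96.188.222.160/28, 96.188.222.176/28


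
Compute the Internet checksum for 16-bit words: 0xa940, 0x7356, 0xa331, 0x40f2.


Sum all words (with carry folding):
+ 0xa940 = 0xa940
+ 0x7356 = 0x1c97
+ 0xa331 = 0xbfc8
+ 0x40f2 = 0x00bb
One's complement: ~0x00bb
Checksum = 0xff44


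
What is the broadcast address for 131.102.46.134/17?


Network: 131.102.0.0/17
Host bits = 15
Set all host bits to 1:
Broadcast: 131.102.127.255


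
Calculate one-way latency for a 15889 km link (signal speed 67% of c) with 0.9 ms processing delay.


Speed = 0.67 * 3e5 km/s = 201000 km/s
Propagation delay = 15889 / 201000 = 0.079 s = 79.0498 ms
Processing delay = 0.9 ms
Total one-way latency = 79.9498 ms


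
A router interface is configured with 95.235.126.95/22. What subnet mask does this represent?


/22 means 22 network bits, 10 host bits
Binary: 11111111111111111111110000000000
Mask: 255.255.252.0


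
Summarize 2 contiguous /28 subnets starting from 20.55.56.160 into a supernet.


Original prefix: /28
Number of subnets: 2 = 2^1
New prefix = 28 - 1 = 27
Supernet: 20.55.56.160/27


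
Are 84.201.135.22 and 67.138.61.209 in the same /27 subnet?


Mask: 255.255.255.224
84.201.135.22 AND mask = 84.201.135.0
67.138.61.209 AND mask = 67.138.61.192
No, different subnets (84.201.135.0 vs 67.138.61.192)


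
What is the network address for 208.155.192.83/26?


IP:   11010000.10011011.11000000.01010011
Mask: 11111111.11111111.11111111.11000000
AND operation:
Net:  11010000.10011011.11000000.01000000
Network: 208.155.192.64/26


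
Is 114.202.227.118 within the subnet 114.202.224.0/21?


Subnet network: 114.202.224.0
Test IP AND mask: 114.202.224.0
Yes, 114.202.227.118 is in 114.202.224.0/21


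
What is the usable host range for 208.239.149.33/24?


Network: 208.239.149.0
Broadcast: 208.239.149.255
First usable = network + 1
Last usable = broadcast - 1
Range: 208.239.149.1 to 208.239.149.254


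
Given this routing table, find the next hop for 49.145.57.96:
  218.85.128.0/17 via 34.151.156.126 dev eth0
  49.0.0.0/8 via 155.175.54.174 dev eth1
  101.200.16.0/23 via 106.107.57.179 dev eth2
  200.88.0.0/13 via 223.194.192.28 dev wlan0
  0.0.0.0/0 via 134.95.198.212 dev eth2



Longest prefix match for 49.145.57.96:
  /17 218.85.128.0: no
  /8 49.0.0.0: MATCH
  /23 101.200.16.0: no
  /13 200.88.0.0: no
  /0 0.0.0.0: MATCH
Selected: next-hop 155.175.54.174 via eth1 (matched /8)


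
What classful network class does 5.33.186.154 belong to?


First octet: 5
Binary: 00000101
0xxxxxxx -> Class A (1-126)
Class A, default mask 255.0.0.0 (/8)


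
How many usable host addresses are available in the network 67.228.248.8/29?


Host bits = 32 - 29 = 3
Total addresses = 2^3 = 8
Usable = total - 2 (network and broadcast)
Usable hosts: 6


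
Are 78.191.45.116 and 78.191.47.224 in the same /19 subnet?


Mask: 255.255.224.0
78.191.45.116 AND mask = 78.191.32.0
78.191.47.224 AND mask = 78.191.32.0
Yes, same subnet (78.191.32.0)


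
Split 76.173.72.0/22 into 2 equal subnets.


New prefix = 22 + 1 = 23
Each subnet has 512 addresses
  76.173.72.0/23
  76.173.74.0/23
Subnets: 76.173.72.0/23, 76.173.74.0/23


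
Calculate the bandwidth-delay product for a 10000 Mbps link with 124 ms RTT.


BDP = bandwidth * RTT
= 10000 Mbps * 124 ms
= 10000 * 1e6 * 124 / 1000 bits
= 1240000000 bits
= 155000000 bytes
= 151367.1875 KB
BDP = 1240000000 bits (155000000 bytes)


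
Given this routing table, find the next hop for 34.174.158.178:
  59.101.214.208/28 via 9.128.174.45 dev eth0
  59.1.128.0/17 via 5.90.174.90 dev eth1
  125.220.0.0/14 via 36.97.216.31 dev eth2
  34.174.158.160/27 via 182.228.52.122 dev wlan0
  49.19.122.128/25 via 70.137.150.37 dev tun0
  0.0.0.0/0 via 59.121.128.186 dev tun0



Longest prefix match for 34.174.158.178:
  /28 59.101.214.208: no
  /17 59.1.128.0: no
  /14 125.220.0.0: no
  /27 34.174.158.160: MATCH
  /25 49.19.122.128: no
  /0 0.0.0.0: MATCH
Selected: next-hop 182.228.52.122 via wlan0 (matched /27)


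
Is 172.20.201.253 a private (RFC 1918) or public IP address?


RFC 1918 private ranges:
  10.0.0.0/8 (10.0.0.0 - 10.255.255.255)
  172.16.0.0/12 (172.16.0.0 - 172.31.255.255)
  192.168.0.0/16 (192.168.0.0 - 192.168.255.255)
Private (in 172.16.0.0/12)


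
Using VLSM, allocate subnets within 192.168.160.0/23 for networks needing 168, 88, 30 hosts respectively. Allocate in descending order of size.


168 hosts -> /24 (254 usable): 192.168.160.0/24
88 hosts -> /25 (126 usable): 192.168.161.0/25
30 hosts -> /27 (30 usable): 192.168.161.128/27
Allocation: 192.168.160.0/24 (168 hosts, 254 usable); 192.168.161.0/25 (88 hosts, 126 usable); 192.168.161.128/27 (30 hosts, 30 usable)


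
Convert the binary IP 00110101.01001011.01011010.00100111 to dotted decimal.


00110101 = 53
01001011 = 75
01011010 = 90
00100111 = 39
IP: 53.75.90.39


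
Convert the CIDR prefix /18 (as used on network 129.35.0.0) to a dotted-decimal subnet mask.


/18 means 18 network bits, 14 host bits
Binary: 11111111111111111100000000000000
Mask: 255.255.192.0


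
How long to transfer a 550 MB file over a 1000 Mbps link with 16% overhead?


Effective throughput = 1000 * (1 - 16/100) = 840 Mbps
File size in Mb = 550 * 8 = 4400 Mb
Time = 4400 / 840
Time = 5.2381 seconds


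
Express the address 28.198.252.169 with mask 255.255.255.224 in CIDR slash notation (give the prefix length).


Binary: 11111111.11111111.11111111.11100000
Count leading 1s
Prefix: /27


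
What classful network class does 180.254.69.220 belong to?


First octet: 180
Binary: 10110100
10xxxxxx -> Class B (128-191)
Class B, default mask 255.255.0.0 (/16)


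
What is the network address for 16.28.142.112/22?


IP:   00010000.00011100.10001110.01110000
Mask: 11111111.11111111.11111100.00000000
AND operation:
Net:  00010000.00011100.10001100.00000000
Network: 16.28.140.0/22


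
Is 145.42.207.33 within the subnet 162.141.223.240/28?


Subnet network: 162.141.223.240
Test IP AND mask: 145.42.207.32
No, 145.42.207.33 is not in 162.141.223.240/28


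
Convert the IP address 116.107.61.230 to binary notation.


116 = 01110100
107 = 01101011
61 = 00111101
230 = 11100110
Binary: 01110100.01101011.00111101.11100110


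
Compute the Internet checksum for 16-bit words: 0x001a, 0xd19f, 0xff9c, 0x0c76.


Sum all words (with carry folding):
+ 0x001a = 0x001a
+ 0xd19f = 0xd1b9
+ 0xff9c = 0xd156
+ 0x0c76 = 0xddcc
One's complement: ~0xddcc
Checksum = 0x2233


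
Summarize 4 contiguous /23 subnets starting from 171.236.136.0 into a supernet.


Original prefix: /23
Number of subnets: 4 = 2^2
New prefix = 23 - 2 = 21
Supernet: 171.236.136.0/21


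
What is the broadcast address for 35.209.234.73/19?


Network: 35.209.224.0/19
Host bits = 13
Set all host bits to 1:
Broadcast: 35.209.255.255


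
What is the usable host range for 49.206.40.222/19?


Network: 49.206.32.0
Broadcast: 49.206.63.255
First usable = network + 1
Last usable = broadcast - 1
Range: 49.206.32.1 to 49.206.63.254


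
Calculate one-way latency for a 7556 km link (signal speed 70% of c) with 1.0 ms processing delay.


Speed = 0.7 * 3e5 km/s = 210000 km/s
Propagation delay = 7556 / 210000 = 0.036 s = 35.981 ms
Processing delay = 1.0 ms
Total one-way latency = 36.981 ms


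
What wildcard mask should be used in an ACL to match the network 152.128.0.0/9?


Subnet mask: 255.128.0.0
Wildcard = 255.255.255.255 - subnet mask
255 - 255 = 0
255 - 128 = 127
255 - 0 = 255
255 - 0 = 255
Wildcard: 0.127.255.255


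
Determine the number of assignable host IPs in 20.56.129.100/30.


Host bits = 32 - 30 = 2
Total addresses = 2^2 = 4
Usable = total - 2 (network and broadcast)
Usable hosts: 2


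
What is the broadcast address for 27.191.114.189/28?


Network: 27.191.114.176/28
Host bits = 4
Set all host bits to 1:
Broadcast: 27.191.114.191


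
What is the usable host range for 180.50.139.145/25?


Network: 180.50.139.128
Broadcast: 180.50.139.255
First usable = network + 1
Last usable = broadcast - 1
Range: 180.50.139.129 to 180.50.139.254


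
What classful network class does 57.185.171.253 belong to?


First octet: 57
Binary: 00111001
0xxxxxxx -> Class A (1-126)
Class A, default mask 255.0.0.0 (/8)


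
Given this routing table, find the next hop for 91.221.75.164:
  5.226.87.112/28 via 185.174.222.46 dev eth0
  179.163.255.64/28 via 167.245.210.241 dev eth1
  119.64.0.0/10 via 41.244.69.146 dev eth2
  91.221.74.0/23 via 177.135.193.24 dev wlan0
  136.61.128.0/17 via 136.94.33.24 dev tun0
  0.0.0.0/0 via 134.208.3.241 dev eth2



Longest prefix match for 91.221.75.164:
  /28 5.226.87.112: no
  /28 179.163.255.64: no
  /10 119.64.0.0: no
  /23 91.221.74.0: MATCH
  /17 136.61.128.0: no
  /0 0.0.0.0: MATCH
Selected: next-hop 177.135.193.24 via wlan0 (matched /23)


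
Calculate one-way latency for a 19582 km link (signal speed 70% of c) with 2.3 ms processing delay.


Speed = 0.7 * 3e5 km/s = 210000 km/s
Propagation delay = 19582 / 210000 = 0.0932 s = 93.2476 ms
Processing delay = 2.3 ms
Total one-way latency = 95.5476 ms


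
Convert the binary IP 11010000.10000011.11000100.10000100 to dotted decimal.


11010000 = 208
10000011 = 131
11000100 = 196
10000100 = 132
IP: 208.131.196.132


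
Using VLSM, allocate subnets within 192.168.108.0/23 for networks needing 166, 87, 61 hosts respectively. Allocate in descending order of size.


166 hosts -> /24 (254 usable): 192.168.108.0/24
87 hosts -> /25 (126 usable): 192.168.109.0/25
61 hosts -> /26 (62 usable): 192.168.109.128/26
Allocation: 192.168.108.0/24 (166 hosts, 254 usable); 192.168.109.0/25 (87 hosts, 126 usable); 192.168.109.128/26 (61 hosts, 62 usable)


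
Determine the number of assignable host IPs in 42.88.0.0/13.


Host bits = 32 - 13 = 19
Total addresses = 2^19 = 524288
Usable = total - 2 (network and broadcast)
Usable hosts: 524286


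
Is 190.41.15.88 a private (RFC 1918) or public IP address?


RFC 1918 private ranges:
  10.0.0.0/8 (10.0.0.0 - 10.255.255.255)
  172.16.0.0/12 (172.16.0.0 - 172.31.255.255)
  192.168.0.0/16 (192.168.0.0 - 192.168.255.255)
Public (not in any RFC 1918 range)


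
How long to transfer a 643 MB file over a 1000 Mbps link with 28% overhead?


Effective throughput = 1000 * (1 - 28/100) = 720 Mbps
File size in Mb = 643 * 8 = 5144 Mb
Time = 5144 / 720
Time = 7.1444 seconds


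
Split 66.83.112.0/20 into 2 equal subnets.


New prefix = 20 + 1 = 21
Each subnet has 2048 addresses
  66.83.112.0/21
  66.83.120.0/21
Subnets: 66.83.112.0/21, 66.83.120.0/21


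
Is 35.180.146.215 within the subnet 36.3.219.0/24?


Subnet network: 36.3.219.0
Test IP AND mask: 35.180.146.0
No, 35.180.146.215 is not in 36.3.219.0/24


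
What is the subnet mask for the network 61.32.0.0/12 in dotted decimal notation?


/12 means 12 network bits, 20 host bits
Binary: 11111111111100000000000000000000
Mask: 255.240.0.0


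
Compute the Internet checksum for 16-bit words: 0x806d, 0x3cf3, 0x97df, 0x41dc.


Sum all words (with carry folding):
+ 0x806d = 0x806d
+ 0x3cf3 = 0xbd60
+ 0x97df = 0x5540
+ 0x41dc = 0x971c
One's complement: ~0x971c
Checksum = 0x68e3


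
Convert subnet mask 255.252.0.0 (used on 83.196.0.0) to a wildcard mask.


Subnet mask: 255.252.0.0
Wildcard = 255.255.255.255 - subnet mask
255 - 255 = 0
255 - 252 = 3
255 - 0 = 255
255 - 0 = 255
Wildcard: 0.3.255.255


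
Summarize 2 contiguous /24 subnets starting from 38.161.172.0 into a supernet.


Original prefix: /24
Number of subnets: 2 = 2^1
New prefix = 24 - 1 = 23
Supernet: 38.161.172.0/23


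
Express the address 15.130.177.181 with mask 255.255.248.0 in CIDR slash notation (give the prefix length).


Binary: 11111111.11111111.11111000.00000000
Count leading 1s
Prefix: /21


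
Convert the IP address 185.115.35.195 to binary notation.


185 = 10111001
115 = 01110011
35 = 00100011
195 = 11000011
Binary: 10111001.01110011.00100011.11000011


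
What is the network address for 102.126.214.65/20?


IP:   01100110.01111110.11010110.01000001
Mask: 11111111.11111111.11110000.00000000
AND operation:
Net:  01100110.01111110.11010000.00000000
Network: 102.126.208.0/20


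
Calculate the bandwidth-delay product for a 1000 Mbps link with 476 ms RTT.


BDP = bandwidth * RTT
= 1000 Mbps * 476 ms
= 1000 * 1e6 * 476 / 1000 bits
= 476000000 bits
= 59500000 bytes
= 58105.4688 KB
BDP = 476000000 bits (59500000 bytes)


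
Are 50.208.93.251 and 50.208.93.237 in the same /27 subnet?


Mask: 255.255.255.224
50.208.93.251 AND mask = 50.208.93.224
50.208.93.237 AND mask = 50.208.93.224
Yes, same subnet (50.208.93.224)


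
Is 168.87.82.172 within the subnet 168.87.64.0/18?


Subnet network: 168.87.64.0
Test IP AND mask: 168.87.64.0
Yes, 168.87.82.172 is in 168.87.64.0/18


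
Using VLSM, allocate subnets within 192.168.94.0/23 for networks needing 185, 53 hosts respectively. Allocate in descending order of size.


185 hosts -> /24 (254 usable): 192.168.94.0/24
53 hosts -> /26 (62 usable): 192.168.95.0/26
Allocation: 192.168.94.0/24 (185 hosts, 254 usable); 192.168.95.0/26 (53 hosts, 62 usable)


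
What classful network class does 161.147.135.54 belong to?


First octet: 161
Binary: 10100001
10xxxxxx -> Class B (128-191)
Class B, default mask 255.255.0.0 (/16)


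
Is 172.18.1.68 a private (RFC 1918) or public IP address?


RFC 1918 private ranges:
  10.0.0.0/8 (10.0.0.0 - 10.255.255.255)
  172.16.0.0/12 (172.16.0.0 - 172.31.255.255)
  192.168.0.0/16 (192.168.0.0 - 192.168.255.255)
Private (in 172.16.0.0/12)


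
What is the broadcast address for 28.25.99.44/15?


Network: 28.24.0.0/15
Host bits = 17
Set all host bits to 1:
Broadcast: 28.25.255.255


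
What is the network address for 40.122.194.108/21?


IP:   00101000.01111010.11000010.01101100
Mask: 11111111.11111111.11111000.00000000
AND operation:
Net:  00101000.01111010.11000000.00000000
Network: 40.122.192.0/21


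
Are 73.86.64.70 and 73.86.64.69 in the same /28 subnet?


Mask: 255.255.255.240
73.86.64.70 AND mask = 73.86.64.64
73.86.64.69 AND mask = 73.86.64.64
Yes, same subnet (73.86.64.64)


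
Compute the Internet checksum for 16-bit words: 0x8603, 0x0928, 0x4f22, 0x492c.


Sum all words (with carry folding):
+ 0x8603 = 0x8603
+ 0x0928 = 0x8f2b
+ 0x4f22 = 0xde4d
+ 0x492c = 0x277a
One's complement: ~0x277a
Checksum = 0xd885


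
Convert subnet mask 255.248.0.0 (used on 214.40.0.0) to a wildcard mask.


Subnet mask: 255.248.0.0
Wildcard = 255.255.255.255 - subnet mask
255 - 255 = 0
255 - 248 = 7
255 - 0 = 255
255 - 0 = 255
Wildcard: 0.7.255.255


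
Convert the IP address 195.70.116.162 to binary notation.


195 = 11000011
70 = 01000110
116 = 01110100
162 = 10100010
Binary: 11000011.01000110.01110100.10100010


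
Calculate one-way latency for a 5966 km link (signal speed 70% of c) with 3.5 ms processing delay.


Speed = 0.7 * 3e5 km/s = 210000 km/s
Propagation delay = 5966 / 210000 = 0.0284 s = 28.4095 ms
Processing delay = 3.5 ms
Total one-way latency = 31.9095 ms


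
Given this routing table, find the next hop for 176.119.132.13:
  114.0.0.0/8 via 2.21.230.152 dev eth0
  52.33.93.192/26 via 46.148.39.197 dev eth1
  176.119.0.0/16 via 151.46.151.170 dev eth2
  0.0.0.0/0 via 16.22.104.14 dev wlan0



Longest prefix match for 176.119.132.13:
  /8 114.0.0.0: no
  /26 52.33.93.192: no
  /16 176.119.0.0: MATCH
  /0 0.0.0.0: MATCH
Selected: next-hop 151.46.151.170 via eth2 (matched /16)


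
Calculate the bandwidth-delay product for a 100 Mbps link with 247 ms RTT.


BDP = bandwidth * RTT
= 100 Mbps * 247 ms
= 100 * 1e6 * 247 / 1000 bits
= 24700000 bits
= 3087500 bytes
= 3015.1367 KB
BDP = 24700000 bits (3087500 bytes)


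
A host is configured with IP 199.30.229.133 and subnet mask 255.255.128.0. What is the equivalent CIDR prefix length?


Binary: 11111111.11111111.10000000.00000000
Count leading 1s
Prefix: /17


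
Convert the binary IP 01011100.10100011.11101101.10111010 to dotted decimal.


01011100 = 92
10100011 = 163
11101101 = 237
10111010 = 186
IP: 92.163.237.186


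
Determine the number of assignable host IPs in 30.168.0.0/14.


Host bits = 32 - 14 = 18
Total addresses = 2^18 = 262144
Usable = total - 2 (network and broadcast)
Usable hosts: 262142


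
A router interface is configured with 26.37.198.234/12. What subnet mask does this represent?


/12 means 12 network bits, 20 host bits
Binary: 11111111111100000000000000000000
Mask: 255.240.0.0


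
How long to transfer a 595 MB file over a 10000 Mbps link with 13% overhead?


Effective throughput = 10000 * (1 - 13/100) = 8700 Mbps
File size in Mb = 595 * 8 = 4760 Mb
Time = 4760 / 8700
Time = 0.5471 seconds


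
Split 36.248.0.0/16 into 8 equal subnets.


New prefix = 16 + 3 = 19
Each subnet has 8192 addresses
  36.248.0.0/19
  36.248.32.0/19
  36.248.64.0/19
  36.248.96.0/19
  36.248.128.0/19
  36.248.160.0/19
  36.248.192.0/19
  36.248.224.0/19
Subnets: 36.248.0.0/19, 36.248.32.0/19, 36.248.64.0/19, 36.248.96.0/19, 36.248.128.0/19, 36.248.160.0/19, 36.248.192.0/19, 36.248.224.0/19


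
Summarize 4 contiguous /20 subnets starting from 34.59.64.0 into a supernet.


Original prefix: /20
Number of subnets: 4 = 2^2
New prefix = 20 - 2 = 18
Supernet: 34.59.64.0/18


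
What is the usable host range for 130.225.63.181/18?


Network: 130.225.0.0
Broadcast: 130.225.63.255
First usable = network + 1
Last usable = broadcast - 1
Range: 130.225.0.1 to 130.225.63.254


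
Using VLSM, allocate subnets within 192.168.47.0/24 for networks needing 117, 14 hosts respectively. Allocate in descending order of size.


117 hosts -> /25 (126 usable): 192.168.47.0/25
14 hosts -> /28 (14 usable): 192.168.47.128/28
Allocation: 192.168.47.0/25 (117 hosts, 126 usable); 192.168.47.128/28 (14 hosts, 14 usable)


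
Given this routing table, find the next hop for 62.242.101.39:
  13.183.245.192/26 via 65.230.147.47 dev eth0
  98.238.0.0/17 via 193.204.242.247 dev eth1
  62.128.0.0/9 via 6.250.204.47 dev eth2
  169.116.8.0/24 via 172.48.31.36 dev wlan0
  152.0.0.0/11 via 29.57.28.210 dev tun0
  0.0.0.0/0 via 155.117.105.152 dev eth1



Longest prefix match for 62.242.101.39:
  /26 13.183.245.192: no
  /17 98.238.0.0: no
  /9 62.128.0.0: MATCH
  /24 169.116.8.0: no
  /11 152.0.0.0: no
  /0 0.0.0.0: MATCH
Selected: next-hop 6.250.204.47 via eth2 (matched /9)


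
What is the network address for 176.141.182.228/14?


IP:   10110000.10001101.10110110.11100100
Mask: 11111111.11111100.00000000.00000000
AND operation:
Net:  10110000.10001100.00000000.00000000
Network: 176.140.0.0/14


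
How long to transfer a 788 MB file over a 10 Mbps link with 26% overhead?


Effective throughput = 10 * (1 - 26/100) = 7.4 Mbps
File size in Mb = 788 * 8 = 6304 Mb
Time = 6304 / 7.4
Time = 851.8919 seconds


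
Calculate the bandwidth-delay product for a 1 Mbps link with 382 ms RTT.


BDP = bandwidth * RTT
= 1 Mbps * 382 ms
= 1 * 1e6 * 382 / 1000 bits
= 382000 bits
= 47750 bytes
= 46.6309 KB
BDP = 382000 bits (47750 bytes)


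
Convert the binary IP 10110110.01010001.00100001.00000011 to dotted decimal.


10110110 = 182
01010001 = 81
00100001 = 33
00000011 = 3
IP: 182.81.33.3


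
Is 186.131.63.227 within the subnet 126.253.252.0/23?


Subnet network: 126.253.252.0
Test IP AND mask: 186.131.62.0
No, 186.131.63.227 is not in 126.253.252.0/23


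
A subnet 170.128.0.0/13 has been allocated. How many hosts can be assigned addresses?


Host bits = 32 - 13 = 19
Total addresses = 2^19 = 524288
Usable = total - 2 (network and broadcast)
Usable hosts: 524286


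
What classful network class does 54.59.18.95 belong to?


First octet: 54
Binary: 00110110
0xxxxxxx -> Class A (1-126)
Class A, default mask 255.0.0.0 (/8)


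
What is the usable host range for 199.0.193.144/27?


Network: 199.0.193.128
Broadcast: 199.0.193.159
First usable = network + 1
Last usable = broadcast - 1
Range: 199.0.193.129 to 199.0.193.158


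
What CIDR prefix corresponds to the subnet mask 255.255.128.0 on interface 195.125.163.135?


Binary: 11111111.11111111.10000000.00000000
Count leading 1s
Prefix: /17


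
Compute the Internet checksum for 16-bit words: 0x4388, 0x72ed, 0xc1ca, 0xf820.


Sum all words (with carry folding):
+ 0x4388 = 0x4388
+ 0x72ed = 0xb675
+ 0xc1ca = 0x7840
+ 0xf820 = 0x7061
One's complement: ~0x7061
Checksum = 0x8f9e


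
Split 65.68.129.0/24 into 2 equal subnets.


New prefix = 24 + 1 = 25
Each subnet has 128 addresses
  65.68.129.0/25
  65.68.129.128/25
Subnets: 65.68.129.0/25, 65.68.129.128/25


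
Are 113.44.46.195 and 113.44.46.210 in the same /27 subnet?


Mask: 255.255.255.224
113.44.46.195 AND mask = 113.44.46.192
113.44.46.210 AND mask = 113.44.46.192
Yes, same subnet (113.44.46.192)


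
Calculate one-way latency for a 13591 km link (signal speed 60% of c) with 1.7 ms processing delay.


Speed = 0.6 * 3e5 km/s = 180000 km/s
Propagation delay = 13591 / 180000 = 0.0755 s = 75.5056 ms
Processing delay = 1.7 ms
Total one-way latency = 77.2056 ms


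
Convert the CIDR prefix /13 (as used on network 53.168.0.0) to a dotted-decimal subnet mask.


/13 means 13 network bits, 19 host bits
Binary: 11111111111110000000000000000000
Mask: 255.248.0.0


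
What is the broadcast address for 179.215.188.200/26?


Network: 179.215.188.192/26
Host bits = 6
Set all host bits to 1:
Broadcast: 179.215.188.255


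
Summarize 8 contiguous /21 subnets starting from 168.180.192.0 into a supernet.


Original prefix: /21
Number of subnets: 8 = 2^3
New prefix = 21 - 3 = 18
Supernet: 168.180.192.0/18


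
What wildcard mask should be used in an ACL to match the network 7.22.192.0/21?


Subnet mask: 255.255.248.0
Wildcard = 255.255.255.255 - subnet mask
255 - 255 = 0
255 - 255 = 0
255 - 248 = 7
255 - 0 = 255
Wildcard: 0.0.7.255


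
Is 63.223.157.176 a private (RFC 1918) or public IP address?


RFC 1918 private ranges:
  10.0.0.0/8 (10.0.0.0 - 10.255.255.255)
  172.16.0.0/12 (172.16.0.0 - 172.31.255.255)
  192.168.0.0/16 (192.168.0.0 - 192.168.255.255)
Public (not in any RFC 1918 range)


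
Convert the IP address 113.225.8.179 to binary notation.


113 = 01110001
225 = 11100001
8 = 00001000
179 = 10110011
Binary: 01110001.11100001.00001000.10110011


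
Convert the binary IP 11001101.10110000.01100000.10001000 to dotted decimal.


11001101 = 205
10110000 = 176
01100000 = 96
10001000 = 136
IP: 205.176.96.136


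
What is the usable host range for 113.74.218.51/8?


Network: 113.0.0.0
Broadcast: 113.255.255.255
First usable = network + 1
Last usable = broadcast - 1
Range: 113.0.0.1 to 113.255.255.254


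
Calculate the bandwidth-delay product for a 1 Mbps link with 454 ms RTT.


BDP = bandwidth * RTT
= 1 Mbps * 454 ms
= 1 * 1e6 * 454 / 1000 bits
= 454000 bits
= 56750 bytes
= 55.4199 KB
BDP = 454000 bits (56750 bytes)


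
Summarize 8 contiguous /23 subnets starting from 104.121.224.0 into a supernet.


Original prefix: /23
Number of subnets: 8 = 2^3
New prefix = 23 - 3 = 20
Supernet: 104.121.224.0/20
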